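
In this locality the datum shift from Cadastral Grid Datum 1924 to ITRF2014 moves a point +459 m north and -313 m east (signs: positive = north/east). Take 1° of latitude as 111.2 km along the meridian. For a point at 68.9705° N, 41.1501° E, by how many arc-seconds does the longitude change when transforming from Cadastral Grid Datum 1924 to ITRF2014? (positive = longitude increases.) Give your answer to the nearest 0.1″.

At latitude 68.9705°, cos φ = 0.358849.
1° of longitude at this latitude = 111.2 × cos φ = 39.90 km, so Δλ = -313.0 / 39904.0 = -0.0078438° = -28.238″.

Δλ = -28.2″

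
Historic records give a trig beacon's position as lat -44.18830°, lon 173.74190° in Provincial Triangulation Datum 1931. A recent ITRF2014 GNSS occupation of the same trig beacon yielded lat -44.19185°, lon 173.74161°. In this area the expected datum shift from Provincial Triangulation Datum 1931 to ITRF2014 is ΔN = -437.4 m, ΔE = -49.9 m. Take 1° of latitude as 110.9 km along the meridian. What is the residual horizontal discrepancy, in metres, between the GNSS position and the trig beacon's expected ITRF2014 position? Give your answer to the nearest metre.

51 m

Observed coordinate differences: Δφ = -0.00355°, Δλ = -0.00029°.
Converting to metres (1° lat = 110900 m, cos φ = 0.717053): observed ΔN = -393.7 m, observed ΔE = -23.1 m.
Subtracting the expected shift leaves a residual of -393.7 − (-437.4) = 43.7 m north and -23.1 − (-49.9) = 26.8 m east.
Residual distance = √(43.7² + 26.8²) = 51.3 m.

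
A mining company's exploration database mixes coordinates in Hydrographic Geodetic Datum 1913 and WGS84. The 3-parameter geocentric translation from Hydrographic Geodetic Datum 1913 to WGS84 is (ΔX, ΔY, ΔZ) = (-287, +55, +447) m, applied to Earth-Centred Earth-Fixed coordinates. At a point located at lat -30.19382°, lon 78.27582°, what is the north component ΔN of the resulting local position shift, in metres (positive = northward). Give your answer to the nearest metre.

The local north axis is (−sin φ cos λ, −sin φ sin λ, cos φ), giving ΔN = -29.330 + 27.084 + 386.355 = 384.11 m.

ΔN = 384 m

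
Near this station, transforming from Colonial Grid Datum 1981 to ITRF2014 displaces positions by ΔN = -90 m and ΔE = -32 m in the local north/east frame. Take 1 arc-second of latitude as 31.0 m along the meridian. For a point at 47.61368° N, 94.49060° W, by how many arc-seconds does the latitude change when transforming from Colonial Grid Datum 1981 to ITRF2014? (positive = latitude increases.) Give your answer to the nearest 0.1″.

Δφ = -2.9″

1″ of latitude = 31.00 m, so Δφ = -90.0 / 31.00 = -2.903″.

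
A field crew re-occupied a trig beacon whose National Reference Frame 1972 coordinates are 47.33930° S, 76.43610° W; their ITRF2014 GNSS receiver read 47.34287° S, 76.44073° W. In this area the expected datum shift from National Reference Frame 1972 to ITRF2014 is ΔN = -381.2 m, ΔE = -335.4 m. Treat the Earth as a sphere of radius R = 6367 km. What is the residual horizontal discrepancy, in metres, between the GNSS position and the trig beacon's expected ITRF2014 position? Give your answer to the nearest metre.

Observed coordinate differences: Δφ = -0.00357°, Δλ = -0.00463°.
Converting to metres (1° lat = 111125 m, cos φ = 0.677655): observed ΔN = -396.7 m, observed ΔE = -348.7 m.
Subtracting the expected shift leaves a residual of -396.7 − (-381.2) = -15.5 m north and -348.7 − (-335.4) = -13.3 m east.
Residual distance = √((-15.5)² + (-13.3)²) = 20.4 m.

20 m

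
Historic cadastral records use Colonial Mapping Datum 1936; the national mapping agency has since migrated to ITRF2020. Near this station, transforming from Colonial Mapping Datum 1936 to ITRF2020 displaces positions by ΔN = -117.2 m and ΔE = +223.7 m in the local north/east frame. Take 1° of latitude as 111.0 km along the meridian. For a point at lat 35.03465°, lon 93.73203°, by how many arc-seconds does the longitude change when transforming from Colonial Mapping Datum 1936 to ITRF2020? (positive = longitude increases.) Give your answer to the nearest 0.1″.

At latitude 35.03465°, cos φ = 0.818805.
1° of longitude at this latitude = 111.0 × cos φ = 90.89 km, so Δλ = 223.7 / 90887.4 = 0.0024613° = 8.861″.

Δλ = 8.9″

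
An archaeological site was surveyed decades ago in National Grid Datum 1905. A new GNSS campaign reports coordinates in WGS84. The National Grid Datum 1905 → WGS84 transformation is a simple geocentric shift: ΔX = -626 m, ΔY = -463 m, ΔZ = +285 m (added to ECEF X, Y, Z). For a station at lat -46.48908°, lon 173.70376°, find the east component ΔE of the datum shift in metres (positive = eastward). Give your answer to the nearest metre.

ΔE = 529 m

At φ = -46.48908°, λ = 173.70376°: sin φ = -0.725243, cos φ = 0.688493, sin λ = 0.109669, cos λ = -0.993968.
ΔE = −sin λ·ΔX + cos λ·ΔY = −(0.109669)·(-626) + (-0.993968)·(-463) = 528.86 m.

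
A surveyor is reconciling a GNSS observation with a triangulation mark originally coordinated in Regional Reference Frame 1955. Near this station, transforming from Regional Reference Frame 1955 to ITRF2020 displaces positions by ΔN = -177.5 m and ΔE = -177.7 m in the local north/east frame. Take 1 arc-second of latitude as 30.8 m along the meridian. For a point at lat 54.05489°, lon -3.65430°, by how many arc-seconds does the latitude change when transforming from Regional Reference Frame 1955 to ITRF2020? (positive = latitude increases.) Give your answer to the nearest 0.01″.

1″ of latitude = 30.80 m, so Δφ = -177.5 / 30.80 = -5.763″.

Δφ = -5.76″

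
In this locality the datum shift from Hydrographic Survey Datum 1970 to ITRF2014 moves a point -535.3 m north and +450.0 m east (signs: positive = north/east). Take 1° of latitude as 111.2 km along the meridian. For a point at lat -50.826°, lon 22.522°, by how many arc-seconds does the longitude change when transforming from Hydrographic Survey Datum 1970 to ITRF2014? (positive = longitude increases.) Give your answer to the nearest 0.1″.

At latitude -50.826°, cos φ = 0.631678.
1° of longitude at this latitude = 111.2 × cos φ = 70.24 km, so Δλ = 450.0 / 70242.5 = 0.0064064° = 23.063″.

Δλ = 23.1″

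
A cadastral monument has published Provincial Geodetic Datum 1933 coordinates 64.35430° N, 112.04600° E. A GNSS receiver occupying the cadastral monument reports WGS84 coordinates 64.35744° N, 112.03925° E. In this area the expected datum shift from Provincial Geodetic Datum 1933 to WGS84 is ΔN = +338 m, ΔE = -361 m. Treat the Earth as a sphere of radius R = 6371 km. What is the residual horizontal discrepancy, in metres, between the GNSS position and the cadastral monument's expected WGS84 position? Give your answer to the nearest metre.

38 m

Observed coordinate differences: Δφ = +0.00314°, Δλ = -0.00675°.
Converting to metres (1° lat = 111195 m, cos φ = 0.432805): observed ΔN = 349.2 m, observed ΔE = -324.8 m.
Subtracting the expected shift leaves a residual of 349.2 − (338) = 11.2 m north and -324.8 − (-361) = 36.2 m east.
Residual distance = √(11.2² + 36.2²) = 37.8 m.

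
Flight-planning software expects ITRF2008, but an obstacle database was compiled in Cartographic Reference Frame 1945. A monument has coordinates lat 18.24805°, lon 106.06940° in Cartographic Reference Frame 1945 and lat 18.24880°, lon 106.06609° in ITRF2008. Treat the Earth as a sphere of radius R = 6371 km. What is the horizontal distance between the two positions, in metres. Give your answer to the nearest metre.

359 m

Δφ = 18.24880° − 18.24805° = +0.00075°; Δλ = 106.06609° − 106.06940° = -0.00331°.
1° along a meridian = πR/180 = 111195 m.
ΔN = Δφ × 111195 = 83.4 m; ΔE = Δλ × 111195 × cos(18.24805°) = -0.00331 × 111195 × 0.949710 = -349.5 m.
Distance = √(ΔE² + ΔN²) = √((-349.5)² + 83.4²) = 359.4 m.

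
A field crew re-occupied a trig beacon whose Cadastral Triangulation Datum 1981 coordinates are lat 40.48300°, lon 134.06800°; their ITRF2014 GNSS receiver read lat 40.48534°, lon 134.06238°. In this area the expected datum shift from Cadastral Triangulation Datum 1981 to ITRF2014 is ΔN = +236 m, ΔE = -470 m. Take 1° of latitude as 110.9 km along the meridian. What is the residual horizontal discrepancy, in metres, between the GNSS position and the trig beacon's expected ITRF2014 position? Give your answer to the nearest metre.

24 m

Observed coordinate differences: Δφ = +0.00234°, Δλ = -0.00562°.
Converting to metres (1° lat = 110900 m, cos φ = 0.760599): observed ΔN = 259.5 m, observed ΔE = -474.0 m.
Subtracting the expected shift leaves a residual of 259.5 − (236) = 23.5 m north and -474.0 − (-470) = -4.0 m east.
Residual distance = √(23.5² + (-4.0)²) = 23.9 m.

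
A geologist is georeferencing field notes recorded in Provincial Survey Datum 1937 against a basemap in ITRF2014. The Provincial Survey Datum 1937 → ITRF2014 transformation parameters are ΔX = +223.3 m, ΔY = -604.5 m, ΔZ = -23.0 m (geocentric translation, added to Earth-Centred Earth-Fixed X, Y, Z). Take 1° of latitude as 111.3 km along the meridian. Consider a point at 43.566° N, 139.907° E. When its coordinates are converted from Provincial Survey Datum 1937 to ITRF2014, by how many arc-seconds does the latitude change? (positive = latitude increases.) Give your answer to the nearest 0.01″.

Δφ = 11.95″

sin φ = 0.689190, cos φ = 0.724581, sin λ = 0.644030, cos λ = -0.765000.
North component: ΔN = −sin φ cos λ·ΔX − sin φ sin λ·ΔY + cos φ·ΔZ = −(0.689190)(-0.765000)(223.3) − (0.689190)(0.644030)(-604.5) + (0.724581)(-23.0) = 369.38 m.
1° of latitude spans 111300 m, so Δφ = 369.38 / 111300 × 3600 = 11.948″.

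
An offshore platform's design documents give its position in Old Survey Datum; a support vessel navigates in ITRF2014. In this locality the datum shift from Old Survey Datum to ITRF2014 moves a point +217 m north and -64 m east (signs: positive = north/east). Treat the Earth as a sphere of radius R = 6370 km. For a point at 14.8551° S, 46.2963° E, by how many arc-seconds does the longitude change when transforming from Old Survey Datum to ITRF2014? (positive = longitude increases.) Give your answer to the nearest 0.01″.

At latitude -14.8551°, cos φ = 0.966577.
One radian of longitude at latitude φ spans R cos φ, so Δλ = ΔE / (R cos φ) = -64.0 / (6370000 × 0.966577) = -1.0395e-05 rad = -2.144″.

Δλ = -2.14″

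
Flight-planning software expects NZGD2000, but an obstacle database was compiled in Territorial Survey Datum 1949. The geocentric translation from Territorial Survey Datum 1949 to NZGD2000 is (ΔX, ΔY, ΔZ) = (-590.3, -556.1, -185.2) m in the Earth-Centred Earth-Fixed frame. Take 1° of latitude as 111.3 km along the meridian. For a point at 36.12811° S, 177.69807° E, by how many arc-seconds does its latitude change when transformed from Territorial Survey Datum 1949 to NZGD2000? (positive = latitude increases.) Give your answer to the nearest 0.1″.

sin φ = -0.589593, cos φ = 0.807701, sin λ = 0.040165, cos λ = -0.999193.
North component: ΔN = −sin φ cos λ·ΔX − sin φ sin λ·ΔY + cos φ·ΔZ = −(-0.589593)(-0.999193)(-590.3) − (-0.589593)(0.040165)(-556.1) + (0.807701)(-185.2) = 185.00 m.
1° of latitude spans 111300 m, so Δφ = 185.00 / 111300 × 3600 = 5.984″.

Δφ = 6.0″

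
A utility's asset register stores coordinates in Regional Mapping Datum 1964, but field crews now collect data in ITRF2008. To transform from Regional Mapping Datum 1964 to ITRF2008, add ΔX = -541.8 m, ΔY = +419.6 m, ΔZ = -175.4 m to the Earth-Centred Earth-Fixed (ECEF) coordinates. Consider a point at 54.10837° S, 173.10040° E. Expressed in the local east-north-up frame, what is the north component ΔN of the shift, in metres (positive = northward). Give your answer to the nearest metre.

ΔN = 374 m

The local north axis is (−sin φ cos λ, −sin φ sin λ, cos φ), giving ΔN = 435.748 + 40.836 − 102.829 = 373.76 m.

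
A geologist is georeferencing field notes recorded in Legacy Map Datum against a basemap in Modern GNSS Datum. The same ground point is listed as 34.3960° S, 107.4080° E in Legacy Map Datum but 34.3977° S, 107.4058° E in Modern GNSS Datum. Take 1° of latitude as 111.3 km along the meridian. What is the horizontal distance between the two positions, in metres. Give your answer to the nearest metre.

277 m

Δφ = -34.3977° − -34.3960° = -0.0017°; Δλ = 107.4058° − 107.4080° = -0.0022°.
ΔN = Δφ × 111300 = -189.2 m; ΔE = Δλ × 111300 × cos(-34.3960°) = -0.0022 × 111300 × 0.825153 = -202.0 m.
Distance = √(ΔE² + ΔN²) = √((-202.0)² + (-189.2)²) = 276.8 m.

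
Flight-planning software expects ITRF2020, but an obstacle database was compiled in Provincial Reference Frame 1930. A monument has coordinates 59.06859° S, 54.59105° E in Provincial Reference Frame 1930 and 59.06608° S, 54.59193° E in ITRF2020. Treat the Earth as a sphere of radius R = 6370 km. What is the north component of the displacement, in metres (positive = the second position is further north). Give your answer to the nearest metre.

Δφ = -59.06608° − -59.06859° = +0.00251°; Δλ = 54.59193° − 54.59105° = +0.00088°.
1° along a meridian = πR/180 = 111177 m.
ΔN = Δφ × 111177 = 279.1 m; ΔE = Δλ × 111177 × cos(-59.06859°) = +0.00088 × 111177 × 0.514012 = 50.3 m.

ΔN = 279 m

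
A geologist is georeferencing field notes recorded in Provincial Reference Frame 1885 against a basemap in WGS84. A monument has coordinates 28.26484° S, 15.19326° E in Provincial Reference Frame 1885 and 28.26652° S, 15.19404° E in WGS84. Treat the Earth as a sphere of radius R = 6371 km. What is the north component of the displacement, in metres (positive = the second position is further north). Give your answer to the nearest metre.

Δφ = -28.26652° − -28.26484° = -0.00168°; Δλ = 15.19404° − 15.19326° = +0.00078°.
1° along a meridian = πR/180 = 111195 m.
ΔN = Δφ × 111195 = -186.8 m; ΔE = Δλ × 111195 × cos(-28.26484°) = +0.00078 × 111195 × 0.880768 = 76.4 m.

ΔN = -187 m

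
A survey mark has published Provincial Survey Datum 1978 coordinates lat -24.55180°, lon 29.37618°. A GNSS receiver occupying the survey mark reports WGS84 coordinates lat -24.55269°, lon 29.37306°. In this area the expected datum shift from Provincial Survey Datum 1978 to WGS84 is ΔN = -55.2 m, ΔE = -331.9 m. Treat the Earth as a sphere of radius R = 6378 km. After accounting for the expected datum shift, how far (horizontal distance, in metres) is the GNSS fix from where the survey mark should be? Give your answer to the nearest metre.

Observed coordinate differences: Δφ = -0.00089°, Δλ = -0.00312°.
Converting to metres (1° lat = 111317 m, cos φ = 0.909586): observed ΔN = -99.1 m, observed ΔE = -315.9 m.
Subtracting the expected shift leaves a residual of -99.1 − (-55.2) = -43.9 m north and -315.9 − (-331.9) = 16.0 m east.
Residual distance = √((-43.9)² + 16.0²) = 46.7 m.

47 m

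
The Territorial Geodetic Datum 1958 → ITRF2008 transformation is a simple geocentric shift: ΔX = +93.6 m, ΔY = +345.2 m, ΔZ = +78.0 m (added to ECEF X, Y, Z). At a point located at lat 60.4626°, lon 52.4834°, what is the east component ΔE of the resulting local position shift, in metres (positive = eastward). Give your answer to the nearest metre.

The local east axis at (φ, λ) is (−sin λ, cos λ, 0), so ΔE = −sin(52.4834°)·93.6 + cos(52.4834°)·345.2 = 135.98 m.

ΔE = 136 m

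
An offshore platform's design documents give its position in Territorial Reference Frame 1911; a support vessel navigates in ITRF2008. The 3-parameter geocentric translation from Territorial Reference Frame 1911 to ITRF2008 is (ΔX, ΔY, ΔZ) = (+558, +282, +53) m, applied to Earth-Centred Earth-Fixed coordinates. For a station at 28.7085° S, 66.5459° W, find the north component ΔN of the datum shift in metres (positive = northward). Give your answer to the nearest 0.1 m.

At φ = -28.7085°, λ = -66.5459°: sin φ = -0.480354, cos φ = 0.877075, sin λ = -0.917379, cos λ = 0.398014.
ΔN = −sin φ cos λ·ΔX − sin φ sin λ·ΔY + cos φ·ΔZ = −(-0.480354)(0.398014)(558) − (-0.480354)(-0.917379)(282) + (0.877075)(53) = 28.90 m.

ΔN = 28.9 m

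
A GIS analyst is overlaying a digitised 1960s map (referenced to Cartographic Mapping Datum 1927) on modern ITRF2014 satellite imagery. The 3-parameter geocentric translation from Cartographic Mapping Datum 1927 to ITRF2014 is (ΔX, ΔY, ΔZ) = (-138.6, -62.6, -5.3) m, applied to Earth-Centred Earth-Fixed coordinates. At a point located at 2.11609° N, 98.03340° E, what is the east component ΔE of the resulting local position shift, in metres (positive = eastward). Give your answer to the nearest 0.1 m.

ΔE = 146.0 m

The local east axis at (φ, λ) is (−sin λ, cos λ, 0), so ΔE = −sin(98.03340°)·(-138.6) + cos(98.03340°)·(-62.6) = 145.99 m.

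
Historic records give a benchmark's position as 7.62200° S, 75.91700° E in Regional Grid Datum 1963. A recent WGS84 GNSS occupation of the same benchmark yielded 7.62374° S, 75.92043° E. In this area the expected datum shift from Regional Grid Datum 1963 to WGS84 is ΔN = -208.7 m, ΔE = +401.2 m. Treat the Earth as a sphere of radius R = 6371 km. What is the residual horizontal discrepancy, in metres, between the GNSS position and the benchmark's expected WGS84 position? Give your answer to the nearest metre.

Observed coordinate differences: Δφ = -0.00174°, Δλ = +0.00343°.
Converting to metres (1° lat = 111195 m, cos φ = 0.991165): observed ΔN = -193.5 m, observed ΔE = 378.0 m.
Subtracting the expected shift leaves a residual of -193.5 − (-208.7) = 15.2 m north and 378.0 − (401.2) = -23.2 m east.
Residual distance = √(15.2² + (-23.2)²) = 27.7 m.

28 m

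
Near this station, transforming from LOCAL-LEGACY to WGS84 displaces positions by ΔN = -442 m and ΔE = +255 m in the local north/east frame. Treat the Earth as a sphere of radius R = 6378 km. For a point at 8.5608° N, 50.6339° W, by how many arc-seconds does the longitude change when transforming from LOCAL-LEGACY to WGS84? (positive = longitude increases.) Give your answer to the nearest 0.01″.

Δλ = 8.34″

At latitude 8.5608°, cos φ = 0.988858.
One radian of longitude at latitude φ spans R cos φ, so Δλ = ΔE / (R cos φ) = 255.0 / (6378000 × 0.988858) = 4.0432e-05 rad = 8.340″.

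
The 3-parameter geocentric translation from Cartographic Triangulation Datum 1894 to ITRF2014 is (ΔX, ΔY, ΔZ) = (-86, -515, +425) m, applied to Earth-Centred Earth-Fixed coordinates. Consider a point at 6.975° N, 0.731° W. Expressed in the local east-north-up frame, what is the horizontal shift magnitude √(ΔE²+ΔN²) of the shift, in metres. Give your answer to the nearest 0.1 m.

672.7 m

The local east axis at (φ, λ) is (−sin λ, cos λ, 0), so ΔE = −sin(-0.731°)·(-86) + cos(-0.731°)·(-515) = -516.06 m.
The local north axis is (−sin φ cos λ, −sin φ sin λ, cos φ), giving ΔN = 10.443 − 0.798 + 421.855 = 431.50 m.
Horizontal magnitude = √(ΔE² + ΔN²) = √((-516.06)² + 431.50²) = 672.68 m.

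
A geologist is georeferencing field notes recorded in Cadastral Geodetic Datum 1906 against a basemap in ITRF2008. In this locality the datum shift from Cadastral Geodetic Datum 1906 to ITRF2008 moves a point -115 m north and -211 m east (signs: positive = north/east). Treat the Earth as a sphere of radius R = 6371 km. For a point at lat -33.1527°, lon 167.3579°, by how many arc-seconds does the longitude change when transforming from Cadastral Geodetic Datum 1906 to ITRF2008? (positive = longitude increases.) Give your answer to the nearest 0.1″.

At latitude -33.1527°, cos φ = 0.837216.
One radian of longitude at latitude φ spans R cos φ, so Δλ = ΔE / (R cos φ) = -211.0 / (6371000 × 0.837216) = -3.9558e-05 rad = -8.159″.

Δλ = -8.2″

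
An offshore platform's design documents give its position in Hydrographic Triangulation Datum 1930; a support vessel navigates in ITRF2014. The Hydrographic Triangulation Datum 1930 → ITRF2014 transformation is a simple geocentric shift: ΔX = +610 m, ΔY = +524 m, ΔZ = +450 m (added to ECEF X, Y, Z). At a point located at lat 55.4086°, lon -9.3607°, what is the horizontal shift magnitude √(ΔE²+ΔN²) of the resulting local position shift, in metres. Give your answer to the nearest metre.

639 m

The local east axis at (φ, λ) is (−sin λ, cos λ, 0), so ΔE = −sin(-9.3607°)·610 + cos(-9.3607°)·524 = 616.24 m.
The local north axis is (−sin φ cos λ, −sin φ sin λ, cos φ), giving ΔN = -495.478 + 70.162 + 255.474 = -169.84 m.
Horizontal magnitude = √(ΔE² + ΔN²) = √(616.24² + (-169.84)²) = 639.22 m.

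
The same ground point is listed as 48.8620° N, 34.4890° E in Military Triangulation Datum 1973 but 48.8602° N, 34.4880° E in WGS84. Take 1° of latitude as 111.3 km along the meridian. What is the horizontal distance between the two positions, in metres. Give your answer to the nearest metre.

213 m

Δφ = 48.8602° − 48.8620° = -0.0018°; Δλ = 34.4880° − 34.4890° = -0.0010°.
ΔN = Δφ × 111300 = -200.3 m; ΔE = Δλ × 111300 × cos(48.8620°) = -0.0010 × 111300 × 0.657875 = -73.2 m.
Distance = √(ΔE² + ΔN²) = √((-73.2)² + (-200.3)²) = 213.3 m.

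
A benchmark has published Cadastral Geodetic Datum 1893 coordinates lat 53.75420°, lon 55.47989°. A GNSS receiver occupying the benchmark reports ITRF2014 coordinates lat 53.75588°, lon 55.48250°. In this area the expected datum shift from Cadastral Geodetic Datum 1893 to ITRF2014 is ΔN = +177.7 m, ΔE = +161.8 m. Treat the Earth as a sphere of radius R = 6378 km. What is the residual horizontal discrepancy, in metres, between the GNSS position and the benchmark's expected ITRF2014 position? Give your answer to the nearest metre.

Observed coordinate differences: Δφ = +0.00168°, Δλ = +0.00261°.
Converting to metres (1° lat = 111317 m, cos φ = 0.591251): observed ΔN = 187.0 m, observed ΔE = 171.8 m.
Subtracting the expected shift leaves a residual of 187.0 − (177.7) = 9.3 m north and 171.8 − (161.8) = 10.0 m east.
Residual distance = √(9.3² + 10.0²) = 13.7 m.

14 m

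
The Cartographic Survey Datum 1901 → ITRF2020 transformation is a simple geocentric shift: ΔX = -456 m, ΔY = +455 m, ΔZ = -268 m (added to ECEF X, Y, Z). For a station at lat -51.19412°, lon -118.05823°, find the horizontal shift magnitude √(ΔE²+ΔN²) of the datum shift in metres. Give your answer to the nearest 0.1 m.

The local east axis at (φ, λ) is (−sin λ, cos λ, 0), so ΔE = −sin(-118.05823°)·(-456) + cos(-118.05823°)·455 = -616.42 m.
The local north axis is (−sin φ cos λ, −sin φ sin λ, cos φ), giving ΔN = 167.145 − 312.897 − 167.951 = -313.70 m.
Horizontal magnitude = √(ΔE² + ΔN²) = √((-616.42)² + (-313.70)²) = 691.66 m.

691.7 m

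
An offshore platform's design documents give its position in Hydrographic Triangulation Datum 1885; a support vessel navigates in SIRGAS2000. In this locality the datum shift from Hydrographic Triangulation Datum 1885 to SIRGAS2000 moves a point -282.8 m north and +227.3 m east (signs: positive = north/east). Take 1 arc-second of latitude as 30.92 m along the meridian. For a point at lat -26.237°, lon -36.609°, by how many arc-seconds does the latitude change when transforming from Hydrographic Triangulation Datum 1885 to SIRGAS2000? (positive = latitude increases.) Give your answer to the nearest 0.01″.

Δφ = -9.15″

1″ of latitude = 30.92 m, so Δφ = -282.8 / 30.92 = -9.146″.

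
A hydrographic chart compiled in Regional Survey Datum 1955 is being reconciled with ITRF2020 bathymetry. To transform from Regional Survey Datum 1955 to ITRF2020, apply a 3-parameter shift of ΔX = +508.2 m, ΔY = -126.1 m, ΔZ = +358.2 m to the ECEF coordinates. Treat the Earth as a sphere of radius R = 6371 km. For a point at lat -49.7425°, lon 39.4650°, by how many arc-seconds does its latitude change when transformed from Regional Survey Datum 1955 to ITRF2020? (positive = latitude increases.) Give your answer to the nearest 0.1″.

sin φ = -0.763148, cos φ = 0.646224, sin λ = 0.635607, cos λ = 0.772013.
North component: ΔN = −sin φ cos λ·ΔX − sin φ sin λ·ΔY + cos φ·ΔZ = −(-0.763148)(0.772013)(508.2) − (-0.763148)(0.635607)(-126.1) + (0.646224)(358.2) = 469.72 m.
1° of latitude spans πR/180 = 111195 m, so Δφ = 469.72 / 111195 × 3600 = 15.208″.

Δφ = 15.2″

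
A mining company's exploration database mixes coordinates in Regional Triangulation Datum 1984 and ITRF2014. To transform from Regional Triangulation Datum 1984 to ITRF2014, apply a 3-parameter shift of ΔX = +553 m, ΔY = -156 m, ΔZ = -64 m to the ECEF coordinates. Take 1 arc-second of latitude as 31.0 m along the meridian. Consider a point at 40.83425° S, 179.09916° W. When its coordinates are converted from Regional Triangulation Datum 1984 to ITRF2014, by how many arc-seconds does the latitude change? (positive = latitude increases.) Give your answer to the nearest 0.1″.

sin φ = -0.653873, cos φ = 0.756604, sin λ = -0.015722, cos λ = -0.999876.
North component: ΔN = −sin φ cos λ·ΔX − sin φ sin λ·ΔY + cos φ·ΔZ = −(-0.653873)(-0.999876)(553) − (-0.653873)(-0.015722)(-156) + (0.756604)(-64) = -408.37 m.
1° of latitude spans 3600 × 31.00 = 111600 m, so Δφ = -408.37 / 111600 × 3600 = -13.173″.

Δφ = -13.2″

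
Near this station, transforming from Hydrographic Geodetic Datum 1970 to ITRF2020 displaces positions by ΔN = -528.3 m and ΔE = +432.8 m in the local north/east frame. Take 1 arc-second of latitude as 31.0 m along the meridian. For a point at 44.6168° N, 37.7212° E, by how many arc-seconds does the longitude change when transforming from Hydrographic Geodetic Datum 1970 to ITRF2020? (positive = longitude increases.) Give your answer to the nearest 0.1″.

At latitude 44.6168°, cos φ = 0.711820.
1″ of longitude at this latitude = 31.00 × cos φ = 22.0664 m, so Δλ = 432.8 / 22.0664 = 19.614″.

Δλ = 19.6″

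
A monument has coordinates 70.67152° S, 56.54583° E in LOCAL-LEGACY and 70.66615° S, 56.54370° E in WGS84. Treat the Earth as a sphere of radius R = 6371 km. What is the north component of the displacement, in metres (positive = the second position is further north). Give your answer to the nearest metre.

Δφ = -70.66615° − -70.67152° = +0.00537°; Δλ = 56.54370° − 56.54583° = -0.00213°.
1° along a meridian = πR/180 = 111195 m.
ΔN = Δφ × 111195 = 597.1 m; ΔE = Δλ × 111195 × cos(-70.67152°) = -0.00213 × 111195 × 0.330983 = -78.4 m.

ΔN = 597 m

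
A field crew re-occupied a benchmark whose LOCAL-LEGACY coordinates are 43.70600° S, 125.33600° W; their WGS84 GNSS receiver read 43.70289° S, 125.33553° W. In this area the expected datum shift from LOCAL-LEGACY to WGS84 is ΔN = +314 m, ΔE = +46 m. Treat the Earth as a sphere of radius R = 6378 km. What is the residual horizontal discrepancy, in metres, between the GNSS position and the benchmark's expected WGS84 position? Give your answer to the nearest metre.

Observed coordinate differences: Δφ = +0.00311°, Δλ = +0.00047°.
Converting to metres (1° lat = 111317 m, cos φ = 0.722895): observed ΔN = 346.2 m, observed ΔE = 37.8 m.
Subtracting the expected shift leaves a residual of 346.2 − (314) = 32.2 m north and 37.8 − (46) = -8.2 m east.
Residual distance = √(32.2² + (-8.2)²) = 33.2 m.

33 m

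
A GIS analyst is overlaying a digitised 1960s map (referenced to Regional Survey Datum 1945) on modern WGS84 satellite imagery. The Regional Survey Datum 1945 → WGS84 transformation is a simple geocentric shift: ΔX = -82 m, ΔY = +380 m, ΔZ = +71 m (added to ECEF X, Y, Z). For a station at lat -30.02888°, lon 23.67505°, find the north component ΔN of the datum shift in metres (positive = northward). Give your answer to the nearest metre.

At φ = -30.02888°, λ = 23.67505°: sin φ = -0.500436, cos φ = 0.865773, sin λ = 0.401549, cos λ = 0.915838.
ΔN = −sin φ cos λ·ΔX − sin φ sin λ·ΔY + cos φ·ΔZ = −(-0.500436)(0.915838)(-82) − (-0.500436)(0.401549)(380) + (0.865773)(71) = 100.25 m.

ΔN = 100 m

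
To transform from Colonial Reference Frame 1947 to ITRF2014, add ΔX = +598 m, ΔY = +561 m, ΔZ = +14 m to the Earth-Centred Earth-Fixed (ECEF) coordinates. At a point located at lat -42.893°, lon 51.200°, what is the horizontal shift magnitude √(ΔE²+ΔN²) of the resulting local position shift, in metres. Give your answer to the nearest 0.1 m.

574.4 m

At φ = -42.893°, λ = 51.200°: sin φ = -0.680631, cos φ = 0.732626, sin λ = 0.779338, cos λ = 0.626604.
ΔE = −sin λ·ΔX + cos λ·ΔY = −(0.779338)·(598) + (0.626604)·(561) = -114.52 m.
ΔN = −sin φ cos λ·ΔX − sin φ sin λ·ΔY + cos φ·ΔZ = −(-0.680631)(0.626604)(598) − (-0.680631)(0.779338)(561) + (0.732626)(14) = 562.87 m.
Horizontal magnitude = √(ΔE² + ΔN²) = √((-114.52)² + 562.87²) = 574.41 m.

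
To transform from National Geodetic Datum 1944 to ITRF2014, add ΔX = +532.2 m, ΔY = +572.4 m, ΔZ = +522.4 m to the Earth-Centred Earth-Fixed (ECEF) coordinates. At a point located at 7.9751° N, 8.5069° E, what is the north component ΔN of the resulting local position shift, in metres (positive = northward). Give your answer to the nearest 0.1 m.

ΔN = 432.6 m

At φ = 7.9751°, λ = 8.5069°: sin φ = 0.138743, cos φ = 0.990328, sin λ = 0.147929, cos λ = 0.988998.
ΔN = −sin φ cos λ·ΔX − sin φ sin λ·ΔY + cos φ·ΔZ = −(0.138743)(0.988998)(532.2) − (0.138743)(0.147929)(572.4) + (0.990328)(522.4) = 432.57 m.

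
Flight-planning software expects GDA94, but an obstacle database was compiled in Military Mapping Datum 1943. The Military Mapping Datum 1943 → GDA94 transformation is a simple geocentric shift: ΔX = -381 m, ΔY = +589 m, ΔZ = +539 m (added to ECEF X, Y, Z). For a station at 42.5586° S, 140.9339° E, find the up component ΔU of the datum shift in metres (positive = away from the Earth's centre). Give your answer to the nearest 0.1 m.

ΔU = 126.8 m

The local up (radial) axis is (cos φ cos λ, cos φ sin λ, sin φ), giving ΔU = 217.894 + 273.419 − 364.549 = 126.76 m.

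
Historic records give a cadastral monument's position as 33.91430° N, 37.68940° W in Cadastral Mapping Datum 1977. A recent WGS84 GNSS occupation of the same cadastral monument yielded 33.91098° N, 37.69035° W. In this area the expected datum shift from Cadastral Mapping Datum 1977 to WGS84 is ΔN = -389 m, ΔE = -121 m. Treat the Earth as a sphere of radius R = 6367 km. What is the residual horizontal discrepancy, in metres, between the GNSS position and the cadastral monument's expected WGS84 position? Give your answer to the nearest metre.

39 m

Observed coordinate differences: Δφ = -0.00332°, Δλ = -0.00095°.
Converting to metres (1° lat = 111125 m, cos φ = 0.829873): observed ΔN = -368.9 m, observed ΔE = -87.6 m.
Subtracting the expected shift leaves a residual of -368.9 − (-389) = 20.1 m north and -87.6 − (-121) = 33.4 m east.
Residual distance = √(20.1² + 33.4²) = 39.0 m.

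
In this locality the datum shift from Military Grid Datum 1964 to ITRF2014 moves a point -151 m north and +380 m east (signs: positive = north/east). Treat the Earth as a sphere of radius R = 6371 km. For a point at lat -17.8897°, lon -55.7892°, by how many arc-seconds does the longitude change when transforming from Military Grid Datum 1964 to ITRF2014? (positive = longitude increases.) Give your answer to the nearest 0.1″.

Δλ = 12.9″

At latitude -17.8897°, cos φ = 0.951650.
One radian of longitude at latitude φ spans R cos φ, so Δλ = ΔE / (R cos φ) = 380.0 / (6371000 × 0.951650) = 6.2676e-05 rad = 12.928″.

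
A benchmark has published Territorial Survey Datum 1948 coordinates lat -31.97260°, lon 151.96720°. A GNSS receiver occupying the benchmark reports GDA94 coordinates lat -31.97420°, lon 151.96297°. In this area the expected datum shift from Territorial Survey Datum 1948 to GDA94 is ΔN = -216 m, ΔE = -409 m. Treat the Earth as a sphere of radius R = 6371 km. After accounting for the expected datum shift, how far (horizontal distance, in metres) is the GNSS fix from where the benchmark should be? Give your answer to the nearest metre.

39 m

Observed coordinate differences: Δφ = -0.00160°, Δλ = -0.00423°.
Converting to metres (1° lat = 111195 m, cos φ = 0.848301): observed ΔN = -177.9 m, observed ΔE = -399.0 m.
Subtracting the expected shift leaves a residual of -177.9 − (-216) = 38.1 m north and -399.0 − (-409) = 10.0 m east.
Residual distance = √(38.1² + 10.0²) = 39.4 m.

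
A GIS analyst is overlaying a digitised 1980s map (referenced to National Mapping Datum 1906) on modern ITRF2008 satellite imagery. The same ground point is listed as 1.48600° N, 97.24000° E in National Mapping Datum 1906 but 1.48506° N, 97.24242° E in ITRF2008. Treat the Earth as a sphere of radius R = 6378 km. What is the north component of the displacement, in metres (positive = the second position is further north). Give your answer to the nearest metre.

ΔN = -105 m

Δφ = 1.48506° − 1.48600° = -0.00094°; Δλ = 97.24242° − 97.24000° = +0.00242°.
1° along a meridian = πR/180 = 111317 m.
ΔN = Δφ × 111317 = -104.6 m; ΔE = Δλ × 111317 × cos(1.48600°) = +0.00242 × 111317 × 0.999664 = 269.3 m.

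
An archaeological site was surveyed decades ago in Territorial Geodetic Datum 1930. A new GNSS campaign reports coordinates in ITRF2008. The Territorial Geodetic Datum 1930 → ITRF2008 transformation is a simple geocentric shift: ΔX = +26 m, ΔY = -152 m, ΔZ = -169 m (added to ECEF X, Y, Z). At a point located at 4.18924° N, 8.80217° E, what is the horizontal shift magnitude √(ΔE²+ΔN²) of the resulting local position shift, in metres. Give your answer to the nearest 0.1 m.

At φ = 4.18924°, λ = 8.80217°: sin φ = 0.073051, cos φ = 0.997328, sin λ = 0.153023, cos λ = 0.988223.
ΔE = −sin λ·ΔX + cos λ·ΔY = −(0.153023)·(26) + (0.988223)·(-152) = -154.19 m.
ΔN = −sin φ cos λ·ΔX − sin φ sin λ·ΔY + cos φ·ΔZ = −(0.073051)(0.988223)(26) − (0.073051)(0.153023)(-152) + (0.997328)(-169) = -168.73 m.
Horizontal magnitude = √(ΔE² + ΔN²) = √((-154.19)² + (-168.73)²) = 228.57 m.

228.6 m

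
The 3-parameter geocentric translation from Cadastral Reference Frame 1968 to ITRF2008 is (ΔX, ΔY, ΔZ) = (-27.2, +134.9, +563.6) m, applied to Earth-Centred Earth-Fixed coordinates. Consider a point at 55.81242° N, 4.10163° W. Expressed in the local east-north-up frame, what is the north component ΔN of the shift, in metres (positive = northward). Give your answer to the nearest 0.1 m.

ΔN = 347.1 m

At φ = 55.81242°, λ = -4.10163°: sin φ = 0.827202, cos φ = 0.561904, sin λ = -0.071526, cos λ = 0.997439.
ΔN = −sin φ cos λ·ΔX − sin φ sin λ·ΔY + cos φ·ΔZ = −(0.827202)(0.997439)(-27.2) − (0.827202)(-0.071526)(134.9) + (0.561904)(563.6) = 347.11 m.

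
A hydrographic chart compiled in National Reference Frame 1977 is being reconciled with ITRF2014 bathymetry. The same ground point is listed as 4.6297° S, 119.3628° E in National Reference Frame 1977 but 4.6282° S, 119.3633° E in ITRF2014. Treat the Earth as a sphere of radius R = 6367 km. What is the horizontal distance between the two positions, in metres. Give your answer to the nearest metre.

176 m

Δφ = -4.6282° − -4.6297° = +0.0015°; Δλ = 119.3633° − 119.3628° = +0.0005°.
1° along a meridian = πR/180 = 111125 m.
ΔN = Δφ × 111125 = 166.7 m; ΔE = Δλ × 111125 × cos(-4.6297°) = +0.0005 × 111125 × 0.996737 = 55.4 m.
Distance = √(ΔE² + ΔN²) = √(55.4² + 166.7²) = 175.6 m.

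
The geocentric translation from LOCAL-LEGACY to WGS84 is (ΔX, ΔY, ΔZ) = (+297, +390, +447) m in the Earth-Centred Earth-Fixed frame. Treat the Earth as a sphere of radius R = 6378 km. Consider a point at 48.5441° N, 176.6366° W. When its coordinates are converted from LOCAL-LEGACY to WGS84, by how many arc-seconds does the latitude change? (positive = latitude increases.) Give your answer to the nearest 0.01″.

sin φ = 0.749466, cos φ = 0.662043, sin λ = -0.058669, cos λ = -0.998278.
North component: ΔN = −sin φ cos λ·ΔX − sin φ sin λ·ΔY + cos φ·ΔZ = −(0.749466)(-0.998278)(297) − (0.749466)(-0.058669)(390) + (0.662043)(447) = 535.29 m.
1° of latitude spans πR/180 = 111317 m, so Δφ = 535.29 / 111317 × 3600 = 17.311″.

Δφ = 17.31″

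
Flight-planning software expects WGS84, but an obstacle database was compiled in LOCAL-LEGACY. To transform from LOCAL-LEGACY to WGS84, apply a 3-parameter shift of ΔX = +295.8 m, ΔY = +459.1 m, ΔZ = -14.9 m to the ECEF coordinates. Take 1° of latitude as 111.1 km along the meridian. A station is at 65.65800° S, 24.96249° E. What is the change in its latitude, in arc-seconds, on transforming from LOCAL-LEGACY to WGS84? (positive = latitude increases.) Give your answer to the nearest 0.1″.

sin φ = -0.911101, cos φ = 0.412182, sin λ = 0.422025, cos λ = 0.906584.
North component: ΔN = −sin φ cos λ·ΔX − sin φ sin λ·ΔY + cos φ·ΔZ = −(-0.911101)(0.906584)(295.8) − (-0.911101)(0.422025)(459.1) + (0.412182)(-14.9) = 414.71 m.
1° of latitude spans 111100 m, so Δφ = 414.71 / 111100 × 3600 = 13.438″.

Δφ = 13.4″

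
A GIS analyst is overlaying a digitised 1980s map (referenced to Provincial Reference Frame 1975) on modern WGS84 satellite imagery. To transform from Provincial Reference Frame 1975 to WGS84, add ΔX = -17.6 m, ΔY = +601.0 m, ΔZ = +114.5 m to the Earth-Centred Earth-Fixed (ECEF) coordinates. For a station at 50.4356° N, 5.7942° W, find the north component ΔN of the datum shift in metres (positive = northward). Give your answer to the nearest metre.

ΔN = 133 m

The local north axis is (−sin φ cos λ, −sin φ sin λ, cos φ), giving ΔN = 13.499 + 46.774 + 72.930 = 133.20 m.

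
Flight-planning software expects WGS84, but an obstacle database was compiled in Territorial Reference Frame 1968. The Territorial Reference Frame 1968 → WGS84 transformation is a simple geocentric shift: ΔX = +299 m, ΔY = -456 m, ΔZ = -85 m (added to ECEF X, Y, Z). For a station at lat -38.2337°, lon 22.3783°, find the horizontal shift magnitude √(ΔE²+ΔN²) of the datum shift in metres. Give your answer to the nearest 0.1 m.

At φ = -38.2337°, λ = 22.3783°: sin φ = -0.618871, cos φ = 0.785493, sin λ = 0.380720, cos λ = 0.924690.
ΔE = −sin λ·ΔX + cos λ·ΔY = −(0.380720)·(299) + (0.924690)·(-456) = -535.49 m.
ΔN = −sin φ cos λ·ΔX − sin φ sin λ·ΔY + cos φ·ΔZ = −(-0.618871)(0.924690)(299) − (-0.618871)(0.380720)(-456) + (0.785493)(-85) = -3.10 m.
Horizontal magnitude = √(ΔE² + ΔN²) = √((-535.49)² + (-3.10)²) = 535.50 m.

535.5 m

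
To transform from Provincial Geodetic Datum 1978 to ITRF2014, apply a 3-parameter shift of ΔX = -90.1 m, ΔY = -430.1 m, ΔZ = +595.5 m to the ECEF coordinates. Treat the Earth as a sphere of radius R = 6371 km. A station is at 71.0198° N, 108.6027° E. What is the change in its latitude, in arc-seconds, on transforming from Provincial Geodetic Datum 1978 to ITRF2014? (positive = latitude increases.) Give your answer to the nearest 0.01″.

Δφ = 17.87″

sin φ = 0.945631, cos φ = 0.325241, sin λ = 0.947753, cos λ = -0.319004.
North component: ΔN = −sin φ cos λ·ΔX − sin φ sin λ·ΔY + cos φ·ΔZ = −(0.945631)(-0.319004)(-90.1) − (0.945631)(0.947753)(-430.1) + (0.325241)(595.5) = 551.97 m.
1° of latitude spans πR/180 = 111195 m, so Δφ = 551.97 / 111195 × 3600 = 17.870″.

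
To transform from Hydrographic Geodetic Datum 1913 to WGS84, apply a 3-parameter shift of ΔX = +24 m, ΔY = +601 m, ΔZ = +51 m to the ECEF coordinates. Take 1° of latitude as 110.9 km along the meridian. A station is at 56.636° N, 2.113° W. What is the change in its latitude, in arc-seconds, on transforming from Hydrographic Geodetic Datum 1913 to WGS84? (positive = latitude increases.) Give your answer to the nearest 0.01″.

Δφ = 0.86″

sin φ = 0.835194, cos φ = 0.549956, sin λ = -0.036870, cos λ = 0.999320.
North component: ΔN = −sin φ cos λ·ΔX − sin φ sin λ·ΔY + cos φ·ΔZ = −(0.835194)(0.999320)(24) − (0.835194)(-0.036870)(601) + (0.549956)(51) = 26.52 m.
1° of latitude spans 110900 m, so Δφ = 26.52 / 110900 × 3600 = 0.861″.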